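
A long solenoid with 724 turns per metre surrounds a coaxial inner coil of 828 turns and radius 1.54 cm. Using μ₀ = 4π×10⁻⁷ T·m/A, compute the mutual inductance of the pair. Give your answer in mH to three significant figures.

The outer solenoid produces a uniform field B₁ = μ₀n₁I₁ across the inner coil,
so the flux linkage is N₂Φ = N₂B₁A₂ = μ₀n₁N₂A₂·I₁, giving M = μ₀n₁N₂A₂.
A₂ = πr² = π(1.540×10^-2 m)² = 7.451×10^-4 m².
M = (4π×10⁻⁷)(724)(828)(7.451×10^-4) = 5.613×10^-4 H.

M ≈ 0.561 mH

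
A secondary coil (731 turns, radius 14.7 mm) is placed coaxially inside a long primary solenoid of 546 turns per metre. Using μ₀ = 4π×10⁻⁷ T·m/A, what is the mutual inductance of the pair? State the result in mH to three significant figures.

The outer solenoid produces a uniform field B₁ = μ₀n₁I₁ across the inner coil,
so the flux linkage is N₂Φ = N₂B₁A₂ = μ₀n₁N₂A₂·I₁, giving M = μ₀n₁N₂A₂.
A₂ = πr² = π(1.470×10^-2 m)² = 6.789×10^-4 m².
M = (4π×10⁻⁷)(546)(731)(6.789×10^-4) = 3.4049×10^-4 H.

M ≈ 0.340 mH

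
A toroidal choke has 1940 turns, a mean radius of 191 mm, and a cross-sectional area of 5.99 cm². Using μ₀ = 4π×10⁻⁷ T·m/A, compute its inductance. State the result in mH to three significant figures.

For a thin toroid, L = μ₀N²A/(2πR).
L = (4π×10⁻⁷)(1940)²(5.990×10^-4) / (2π×0.191 m) = 2.361×10^-3 H.

L ≈ 2.36 mH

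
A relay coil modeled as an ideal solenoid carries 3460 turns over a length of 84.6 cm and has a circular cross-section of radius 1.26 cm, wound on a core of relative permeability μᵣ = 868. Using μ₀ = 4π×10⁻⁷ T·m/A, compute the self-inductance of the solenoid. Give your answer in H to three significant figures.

A = πr² = π(1.260×10^-2 m)² = 4.988×10^-4 m².
For a long solenoid, L = μ₀μᵣN²A/ℓ.
L = (4π×10⁻⁷)(868)(3460)²(4.988×10^-4)/(0.846 m) = 7.698 H.

L ≈ 7.70 H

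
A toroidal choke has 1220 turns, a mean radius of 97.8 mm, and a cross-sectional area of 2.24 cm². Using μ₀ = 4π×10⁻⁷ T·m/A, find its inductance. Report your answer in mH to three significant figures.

L ≈ 0.682 mH

For a thin toroid, L = μ₀N²A/(2πR).
L = (4π×10⁻⁷)(1220)²(2.240×10^-4) / (2π×9.780×10^-2 m) = 6.818×10^-4 H.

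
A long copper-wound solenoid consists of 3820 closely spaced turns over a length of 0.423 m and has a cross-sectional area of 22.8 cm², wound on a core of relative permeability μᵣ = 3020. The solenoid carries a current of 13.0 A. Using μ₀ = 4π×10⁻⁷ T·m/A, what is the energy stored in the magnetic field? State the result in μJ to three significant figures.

U ≈ 25200000000 μJ

A = 22.8 cm² = 2.280×10^-3 m².
L = μ₀μᵣN²A/ℓ = (4π×10⁻⁷)(3020)(3820)²(2.280×10^-3)/(0.423) = 298.496 H.
U = ½LI² = ½(298.496)(13.0)² = 2.522×10^4 J.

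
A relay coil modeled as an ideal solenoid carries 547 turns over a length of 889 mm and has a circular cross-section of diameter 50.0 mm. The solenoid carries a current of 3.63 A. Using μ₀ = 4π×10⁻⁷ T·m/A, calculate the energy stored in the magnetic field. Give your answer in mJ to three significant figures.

U ≈ 5.47 mJ

A = π(d/2)² = π(2.500×10^-2 m)² = 1.963×10^-3 m².
L = μ₀N²A/ℓ = (4π×10⁻⁷)(547)²(1.963×10^-3)/(0.889) = 8.304×10^-4 H.
U = ½LI² = ½(8.304×10^-4)(3.63)² = 5.471×10^-3 J.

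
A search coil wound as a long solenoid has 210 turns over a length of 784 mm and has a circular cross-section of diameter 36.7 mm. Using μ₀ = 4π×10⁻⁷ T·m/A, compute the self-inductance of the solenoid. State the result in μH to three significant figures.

A = π(d/2)² = π(1.835×10^-2 m)² = 1.058×10^-3 m².
For a long solenoid, L = μ₀N²A/ℓ.
L = (4π×10⁻⁷)(210)²(1.058×10^-3)/(0.784 m) = 7.477×10^-5 H.

L ≈ 74.8 μH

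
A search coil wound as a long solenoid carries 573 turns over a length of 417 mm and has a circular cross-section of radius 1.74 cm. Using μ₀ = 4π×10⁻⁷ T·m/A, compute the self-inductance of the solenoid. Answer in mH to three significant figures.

A = πr² = π(1.740×10^-2 m)² = 9.511×10^-4 m².
For a long solenoid, L = μ₀N²A/ℓ.
L = (4π×10⁻⁷)(573)²(9.511×10^-4)/(0.417 m) = 9.411×10^-4 H.

L ≈ 0.941 mH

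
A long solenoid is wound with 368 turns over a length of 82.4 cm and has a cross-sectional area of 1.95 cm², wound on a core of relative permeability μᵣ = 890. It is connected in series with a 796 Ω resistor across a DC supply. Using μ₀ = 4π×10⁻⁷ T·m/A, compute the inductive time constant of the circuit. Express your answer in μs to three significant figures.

τ ≈ 45.0 μs

A = 1.95 cm² = 1.950×10^-4 m².
L = μ₀μᵣN²A/ℓ = (4π×10⁻⁷)(890)(368)²(1.950×10^-4)/(0.824) = 3.584×10^-2 H.
τ = L/R = (3.584×10^-2)/(796) = 4.503×10^-5 s.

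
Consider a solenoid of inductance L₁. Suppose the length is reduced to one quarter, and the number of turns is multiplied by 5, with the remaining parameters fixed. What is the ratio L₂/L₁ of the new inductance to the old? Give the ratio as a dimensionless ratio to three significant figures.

For a solenoid, L ∝ μᵣN²A/ℓ.
L₂/L₁ = (0.25)^-1 × (5)^2 = 100.

L₂/L₁ = 100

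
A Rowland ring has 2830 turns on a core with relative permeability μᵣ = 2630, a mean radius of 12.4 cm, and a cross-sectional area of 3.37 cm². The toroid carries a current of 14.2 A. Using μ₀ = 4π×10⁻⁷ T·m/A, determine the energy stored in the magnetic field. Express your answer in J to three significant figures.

L = μ₀μᵣN²A/(2πR) = (4π×10⁻⁷)(2630)(2830)²(3.370×10^-4)/(2π×0.124) = 11.449 H.
U = ½LI² = ½(11.449)(14.2)² = 1.154×10^3 J.

U ≈ 1150 J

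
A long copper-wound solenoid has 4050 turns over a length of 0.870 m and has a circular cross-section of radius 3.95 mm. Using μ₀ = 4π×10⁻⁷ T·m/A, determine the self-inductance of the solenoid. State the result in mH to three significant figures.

L ≈ 1.16 mH

A = πr² = π(3.950×10^-3 m)² = 4.902×10^-5 m².
For a long solenoid, L = μ₀N²A/ℓ.
L = (4π×10⁻⁷)(4050)²(4.902×10^-5)/(0.87 m) = 1.161×10^-3 H.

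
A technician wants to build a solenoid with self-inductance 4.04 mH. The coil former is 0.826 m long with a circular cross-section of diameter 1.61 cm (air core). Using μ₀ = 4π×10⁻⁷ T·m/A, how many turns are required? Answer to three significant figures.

N ≈ 3610 turns

A = π(d/2)² = π(8.050×10^-3 m)² = 2.036×10^-4 m².
From L = μ₀N²A/ℓ, N = √(Lℓ / (μ₀A)).
N = √[(4.040×10^-3)(0.826) / ((4π×10⁻⁷)×2.036×10^-4)] = √(1.304×10^7) ≈ 3611.6.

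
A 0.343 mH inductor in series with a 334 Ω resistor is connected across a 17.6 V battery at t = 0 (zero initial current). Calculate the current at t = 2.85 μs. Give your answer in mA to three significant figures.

τ = L/R = 3.430×10^-4/334 = 1.027×10^-6 s; final current I_∞ = ε/R = 17.6/334 = 5.269×10^-2 A.
I(t) = I_∞(1 − e^(−t/τ)) with t/τ = 2.775.
I = (5.269×10^-2)(1 − e^(−2.775)) = 4.941×10^-2 A.

I ≈ 49.4 mA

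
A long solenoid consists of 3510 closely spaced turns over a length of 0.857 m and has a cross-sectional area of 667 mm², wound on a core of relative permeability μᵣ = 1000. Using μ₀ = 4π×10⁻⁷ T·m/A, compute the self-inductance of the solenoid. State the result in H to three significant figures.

A = 667 mm² = 6.670×10^-4 m².
For a long solenoid, L = μ₀μᵣN²A/ℓ.
L = (4π×10⁻⁷)(1000)(3510)²(6.670×10^-4)/(0.857 m) = 12.0495 H.

L ≈ 12.0 H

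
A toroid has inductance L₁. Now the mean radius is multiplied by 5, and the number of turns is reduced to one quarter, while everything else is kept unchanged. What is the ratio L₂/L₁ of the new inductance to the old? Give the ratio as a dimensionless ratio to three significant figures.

L₂/L₁ = 0.0125

For a toroid, L ∝ μᵣN²A/R.
L₂/L₁ = (5)^-1 × (0.25)^2 = 0.0125.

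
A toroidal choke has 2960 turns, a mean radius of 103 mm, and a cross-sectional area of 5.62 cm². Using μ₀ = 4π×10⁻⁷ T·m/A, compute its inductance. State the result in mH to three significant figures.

L ≈ 9.56 mH

For a thin toroid, L = μ₀N²A/(2πR).
L = (4π×10⁻⁷)(2960)²(5.620×10^-4) / (2π×0.103 m) = 9.561×10^-3 H.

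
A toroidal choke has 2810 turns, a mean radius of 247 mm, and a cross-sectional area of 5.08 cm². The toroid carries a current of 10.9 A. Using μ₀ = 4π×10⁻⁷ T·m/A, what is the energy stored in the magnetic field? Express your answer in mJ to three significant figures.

U ≈ 193 mJ

L = μ₀N²A/(2πR) = (4π×10⁻⁷)(2810)²(5.080×10^-4)/(2π×0.247) = 3.248×10^-3 H.
U = ½LI² = ½(3.248×10^-3)(10.9)² = 0.1929 J.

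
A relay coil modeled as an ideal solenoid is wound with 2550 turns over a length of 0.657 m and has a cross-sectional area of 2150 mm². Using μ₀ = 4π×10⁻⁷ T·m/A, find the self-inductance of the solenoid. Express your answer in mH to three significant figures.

L ≈ 26.7 mH

A = 2150 mm² = 2.150×10^-3 m².
For a long solenoid, L = μ₀N²A/ℓ.
L = (4π×10⁻⁷)(2550)²(2.150×10^-3)/(0.657 m) = 2.674×10^-2 H.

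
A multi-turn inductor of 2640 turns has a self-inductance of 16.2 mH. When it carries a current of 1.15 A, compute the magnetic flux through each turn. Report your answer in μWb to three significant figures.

From L = NΦ_B/I, the flux per turn is Φ_B = LI/N.
Φ_B = (1.620×10^-2 H)(1.15 A)/2640 = 7.057×10^-6 Wb.

Φ_B ≈ 7.06 μWb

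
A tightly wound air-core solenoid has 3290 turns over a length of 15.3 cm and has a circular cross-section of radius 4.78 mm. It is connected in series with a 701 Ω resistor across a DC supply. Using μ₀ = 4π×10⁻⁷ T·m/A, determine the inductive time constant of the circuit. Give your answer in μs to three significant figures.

A = πr² = π(4.780×10^-3 m)² = 7.178×10^-5 m².
L = μ₀N²A/ℓ = (4π×10⁻⁷)(3290)²(7.178×10^-5)/(0.153) = 6.381×10^-3 H.
τ = L/R = (6.381×10^-3)/(701) = 9.103×10^-6 s.

τ ≈ 9.10 μs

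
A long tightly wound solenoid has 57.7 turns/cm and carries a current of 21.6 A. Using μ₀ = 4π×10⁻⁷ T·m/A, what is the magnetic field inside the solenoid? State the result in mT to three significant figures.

Inside a long solenoid, B = μ₀nI.
B = (4π×10⁻⁷)(5.770×10^3 m⁻¹)(21.6 A) = 0.1566 T.

B ≈ 157 mT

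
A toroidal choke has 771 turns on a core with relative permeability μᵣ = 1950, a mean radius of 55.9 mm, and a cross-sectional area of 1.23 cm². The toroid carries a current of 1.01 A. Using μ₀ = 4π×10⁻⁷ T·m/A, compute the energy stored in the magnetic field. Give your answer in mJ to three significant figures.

L = μ₀μᵣN²A/(2πR) = (4π×10⁻⁷)(1950)(771)²(1.230×10^-4)/(2π×5.590×10^-2) = 0.5101 H.
U = ½LI² = ½(0.5101)(1.01)² = 0.2602 J.

U ≈ 260 mJ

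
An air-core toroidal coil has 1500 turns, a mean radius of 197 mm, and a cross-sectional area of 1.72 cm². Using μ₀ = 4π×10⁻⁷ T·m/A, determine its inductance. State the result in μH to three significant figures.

L ≈ 393 μH

For a thin toroid, L = μ₀N²A/(2πR).
L = (4π×10⁻⁷)(1500)²(1.720×10^-4) / (2π×0.197 m) = 3.929×10^-4 H.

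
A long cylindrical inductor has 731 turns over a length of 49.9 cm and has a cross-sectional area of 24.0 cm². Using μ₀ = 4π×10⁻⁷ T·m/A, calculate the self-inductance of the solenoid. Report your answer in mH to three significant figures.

A = 24.0 cm² = 2.400×10^-3 m².
For a long solenoid, L = μ₀N²A/ℓ.
L = (4π×10⁻⁷)(731)²(2.400×10^-3)/(0.499 m) = 3.230×10^-3 H.

L ≈ 3.23 mH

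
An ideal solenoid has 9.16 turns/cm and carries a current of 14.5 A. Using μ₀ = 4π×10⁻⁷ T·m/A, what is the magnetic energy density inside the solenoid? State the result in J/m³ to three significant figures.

u ≈ 111 J/m³

B = μ₀nI = (4π×10⁻⁷)(916)(14.5) = 1.669×10^-2 T.
u = B²/(2μ₀) = (1.669×10^-2)²/(2×4π×10⁻⁷) = 110.8 J/m³.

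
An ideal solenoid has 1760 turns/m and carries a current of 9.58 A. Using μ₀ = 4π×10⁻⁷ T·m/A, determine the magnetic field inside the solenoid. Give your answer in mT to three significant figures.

B ≈ 21.2 mT

Inside a long solenoid, B = μ₀nI.
B = (4π×10⁻⁷)(1.760×10^3 m⁻¹)(9.58 A) = 2.119×10^-2 T.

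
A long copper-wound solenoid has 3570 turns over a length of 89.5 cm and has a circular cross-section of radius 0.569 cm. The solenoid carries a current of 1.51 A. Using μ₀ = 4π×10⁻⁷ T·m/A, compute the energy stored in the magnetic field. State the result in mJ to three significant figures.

U ≈ 2.08 mJ

A = πr² = π(5.690×10^-3 m)² = 1.017×10^-4 m².
L = μ₀N²A/ℓ = (4π×10⁻⁷)(3570)²(1.017×10^-4)/(0.895) = 1.820×10^-3 H.
U = ½LI² = ½(1.820×10^-3)(1.51)² = 2.075×10^-3 J.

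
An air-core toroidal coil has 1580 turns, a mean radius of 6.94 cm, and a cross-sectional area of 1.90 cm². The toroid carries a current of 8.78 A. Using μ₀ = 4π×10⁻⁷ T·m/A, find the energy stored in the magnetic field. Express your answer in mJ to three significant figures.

U ≈ 52.7 mJ

L = μ₀N²A/(2πR) = (4π×10⁻⁷)(1580)²(1.900×10^-4)/(2π×6.940×10^-2) = 1.367×10^-3 H.
U = ½LI² = ½(1.367×10^-3)(8.78)² = 5.269×10^-2 J.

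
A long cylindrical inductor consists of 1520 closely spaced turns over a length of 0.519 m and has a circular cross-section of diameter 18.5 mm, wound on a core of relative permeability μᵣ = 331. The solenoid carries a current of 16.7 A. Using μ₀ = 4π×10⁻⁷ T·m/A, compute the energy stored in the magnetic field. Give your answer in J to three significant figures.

U ≈ 69.4 J

A = π(d/2)² = π(9.250×10^-3 m)² = 2.688×10^-4 m².
L = μ₀μᵣN²A/ℓ = (4π×10⁻⁷)(331)(1520)²(2.688×10^-4)/(0.519) = 0.4977 H.
U = ½LI² = ½(0.4977)(16.7)² = 69.41 J.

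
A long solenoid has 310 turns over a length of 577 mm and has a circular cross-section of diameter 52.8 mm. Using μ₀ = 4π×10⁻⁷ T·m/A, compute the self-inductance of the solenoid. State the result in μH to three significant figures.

L ≈ 458 μH

A = π(d/2)² = π(2.640×10^-2 m)² = 2.190×10^-3 m².
For a long solenoid, L = μ₀N²A/ℓ.
L = (4π×10⁻⁷)(310)²(2.190×10^-3)/(0.577 m) = 4.583×10^-4 H.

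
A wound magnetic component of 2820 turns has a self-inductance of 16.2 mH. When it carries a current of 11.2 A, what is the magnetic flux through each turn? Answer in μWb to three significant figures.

Φ_B ≈ 64.3 μWb

From L = NΦ_B/I, the flux per turn is Φ_B = LI/N.
Φ_B = (1.620×10^-2 H)(11.2 A)/2820 = 6.434×10^-5 Wb.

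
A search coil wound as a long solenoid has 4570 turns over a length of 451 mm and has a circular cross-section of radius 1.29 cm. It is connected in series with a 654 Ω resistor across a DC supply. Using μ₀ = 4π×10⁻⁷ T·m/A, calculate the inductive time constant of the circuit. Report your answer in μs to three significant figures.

τ ≈ 46.5 μs

A = πr² = π(1.290×10^-2 m)² = 5.228×10^-4 m².
L = μ₀N²A/ℓ = (4π×10⁻⁷)(4570)²(5.228×10^-4)/(0.451) = 3.042×10^-2 H.
τ = L/R = (3.042×10^-2)/(654) = 4.652×10^-5 s.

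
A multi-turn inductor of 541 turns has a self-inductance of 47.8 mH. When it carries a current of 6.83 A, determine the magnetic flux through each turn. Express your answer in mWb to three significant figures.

Φ_B ≈ 0.603 mWb

From L = NΦ_B/I, the flux per turn is Φ_B = LI/N.
Φ_B = (4.780×10^-2 H)(6.83 A)/541 = 6.0346×10^-4 Wb.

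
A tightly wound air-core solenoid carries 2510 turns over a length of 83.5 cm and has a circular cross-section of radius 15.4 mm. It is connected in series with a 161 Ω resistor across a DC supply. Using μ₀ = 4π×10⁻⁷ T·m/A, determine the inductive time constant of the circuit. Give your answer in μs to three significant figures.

τ ≈ 43.9 μs

A = πr² = π(1.540×10^-2 m)² = 7.451×10^-4 m².
L = μ₀N²A/ℓ = (4π×10⁻⁷)(2510)²(7.451×10^-4)/(0.835) = 7.064×10^-3 H.
τ = L/R = (7.064×10^-3)/(161) = 4.388×10^-5 s.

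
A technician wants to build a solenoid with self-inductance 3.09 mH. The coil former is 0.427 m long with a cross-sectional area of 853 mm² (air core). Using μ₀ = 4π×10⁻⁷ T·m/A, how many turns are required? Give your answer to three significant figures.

N ≈ 1110 turns

A = 853 mm² = 8.530×10^-4 m².
From L = μ₀N²A/ℓ, N = √(Lℓ / (μ₀A)).
N = √[(3.090×10^-3)(0.427) / ((4π×10⁻⁷)×8.530×10^-4)] = √(1.231×10^6) ≈ 1109.5.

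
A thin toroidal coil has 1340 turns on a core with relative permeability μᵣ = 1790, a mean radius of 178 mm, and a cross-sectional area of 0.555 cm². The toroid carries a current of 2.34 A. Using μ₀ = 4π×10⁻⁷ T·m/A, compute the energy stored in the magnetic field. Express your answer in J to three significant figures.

L = μ₀μᵣN²A/(2πR) = (4π×10⁻⁷)(1790)(1340)²(5.550×10^-5)/(2π×0.178) = 0.2004 H.
U = ½LI² = ½(0.2004)(2.34)² = 0.5487 J.

U ≈ 0.549 J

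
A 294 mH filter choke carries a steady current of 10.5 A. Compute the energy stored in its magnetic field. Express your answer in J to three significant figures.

U ≈ 16.2 J

Stored magnetic energy: U = ½LI².
U = ½(0.294 H)(10.5 A)² = 16.21 J.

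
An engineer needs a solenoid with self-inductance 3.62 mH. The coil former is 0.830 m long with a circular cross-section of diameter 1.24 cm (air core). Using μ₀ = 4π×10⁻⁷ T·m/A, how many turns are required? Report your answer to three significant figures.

N ≈ 4450 turns

A = π(d/2)² = π(6.200×10^-3 m)² = 1.208×10^-4 m².
From L = μ₀N²A/ℓ, N = √(Lℓ / (μ₀A)).
N = √[(3.620×10^-3)(0.83) / ((4π×10⁻⁷)×1.208×10^-4)] = √(1.980×10^7) ≈ 4449.6.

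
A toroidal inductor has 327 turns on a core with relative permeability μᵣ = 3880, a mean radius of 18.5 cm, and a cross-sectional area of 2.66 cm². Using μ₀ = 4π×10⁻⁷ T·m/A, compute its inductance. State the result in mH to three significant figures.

For a thin toroid, L = μ₀μᵣN²A/(2πR).
L = (4π×10⁻⁷)(3880)(327)²(2.660×10^-4) / (2π×0.185 m) = 0.1193 H.

L ≈ 119 mH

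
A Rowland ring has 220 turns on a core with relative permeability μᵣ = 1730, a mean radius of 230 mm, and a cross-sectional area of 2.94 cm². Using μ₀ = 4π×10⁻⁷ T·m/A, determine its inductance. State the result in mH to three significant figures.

For a thin toroid, L = μ₀μᵣN²A/(2πR).
L = (4π×10⁻⁷)(1730)(220)²(2.940×10^-4) / (2π×0.23 m) = 2.141×10^-2 H.

L ≈ 21.4 mH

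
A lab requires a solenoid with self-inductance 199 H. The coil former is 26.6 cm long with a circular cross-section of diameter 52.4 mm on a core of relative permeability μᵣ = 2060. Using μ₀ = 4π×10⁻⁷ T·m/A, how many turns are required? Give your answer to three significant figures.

A = π(d/2)² = π(2.620×10^-2 m)² = 2.157×10^-3 m².
From L = μ₀μᵣN²A/ℓ, N = √(Lℓ / (μ₀μᵣA)).
N = √[(199)(0.266) / ((4π×10⁻⁷)(2060)×2.157×10^-3)] = √(9.482×10^6) ≈ 3079.3.

N ≈ 3080 turns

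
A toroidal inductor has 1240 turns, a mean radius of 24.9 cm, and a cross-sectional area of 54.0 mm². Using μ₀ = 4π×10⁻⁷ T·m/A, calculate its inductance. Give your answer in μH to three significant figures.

For a thin toroid, L = μ₀N²A/(2πR).
L = (4π×10⁻⁷)(1240)²(5.400×10^-5) / (2π×0.249 m) = 6.669×10^-5 H.

L ≈ 66.7 μH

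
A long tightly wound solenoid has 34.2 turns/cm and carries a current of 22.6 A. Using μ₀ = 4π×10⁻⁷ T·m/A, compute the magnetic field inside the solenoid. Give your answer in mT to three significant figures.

Inside a long solenoid, B = μ₀nI.
B = (4π×10⁻⁷)(3.420×10^3 m⁻¹)(22.6 A) = 9.713×10^-2 T.

B ≈ 97.1 mT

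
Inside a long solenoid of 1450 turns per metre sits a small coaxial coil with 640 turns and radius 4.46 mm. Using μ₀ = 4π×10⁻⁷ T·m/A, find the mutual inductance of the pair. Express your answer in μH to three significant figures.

M ≈ 72.9 μH

The outer solenoid produces a uniform field B₁ = μ₀n₁I₁ across the inner coil,
so the flux linkage is N₂Φ = N₂B₁A₂ = μ₀n₁N₂A₂·I₁, giving M = μ₀n₁N₂A₂.
A₂ = πr² = π(4.460×10^-3 m)² = 6.249×10^-5 m².
M = (4π×10⁻⁷)(1450)(640)(6.249×10^-5) = 7.287×10^-5 H.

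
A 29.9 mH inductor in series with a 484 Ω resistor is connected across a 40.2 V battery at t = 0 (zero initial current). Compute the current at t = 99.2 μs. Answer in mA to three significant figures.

τ = L/R = 2.990×10^-2/484 = 6.178×10^-5 s; final current I_∞ = ε/R = 40.2/484 = 8.306×10^-2 A.
I(t) = I_∞(1 − e^(−t/τ)) with t/τ = 1.606.
I = (8.306×10^-2)(1 − e^(−1.606)) = 6.639×10^-2 A.

I ≈ 66.4 mA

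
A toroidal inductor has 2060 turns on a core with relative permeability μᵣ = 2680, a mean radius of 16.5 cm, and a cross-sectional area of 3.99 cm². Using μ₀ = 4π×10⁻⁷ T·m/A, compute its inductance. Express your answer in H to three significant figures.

L ≈ 5.50 H

For a thin toroid, L = μ₀μᵣN²A/(2πR).
L = (4π×10⁻⁷)(2680)(2060)²(3.990×10^-4) / (2π×0.165 m) = 5.5 H.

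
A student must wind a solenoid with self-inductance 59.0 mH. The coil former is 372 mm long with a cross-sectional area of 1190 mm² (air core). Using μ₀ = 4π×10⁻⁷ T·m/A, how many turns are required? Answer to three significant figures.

A = 1190 mm² = 1.190×10^-3 m².
From L = μ₀N²A/ℓ, N = √(Lℓ / (μ₀A)).
N = √[(5.900×10^-2)(0.372) / ((4π×10⁻⁷)×1.190×10^-3)] = √(1.468×10^7) ≈ 3831.1.

N ≈ 3830 turns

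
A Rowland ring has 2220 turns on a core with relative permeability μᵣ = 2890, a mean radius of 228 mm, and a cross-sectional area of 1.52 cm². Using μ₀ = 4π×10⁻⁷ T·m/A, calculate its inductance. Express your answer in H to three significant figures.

L ≈ 1.90 H

For a thin toroid, L = μ₀μᵣN²A/(2πR).
L = (4π×10⁻⁷)(2890)(2220)²(1.520×10^-4) / (2π×0.228 m) = 1.899 H.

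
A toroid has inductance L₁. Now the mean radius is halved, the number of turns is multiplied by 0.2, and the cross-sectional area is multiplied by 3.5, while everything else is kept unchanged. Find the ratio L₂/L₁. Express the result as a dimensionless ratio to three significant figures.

L₂/L₁ = 0.280

For a toroid, L ∝ μᵣN²A/R.
L₂/L₁ = (0.5)^-1 × (0.2)^2 × (3.5) = 0.280.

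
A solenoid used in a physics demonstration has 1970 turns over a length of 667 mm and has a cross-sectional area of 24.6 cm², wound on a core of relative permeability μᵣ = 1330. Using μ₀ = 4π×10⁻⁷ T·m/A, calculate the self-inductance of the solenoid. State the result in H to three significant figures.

L ≈ 23.9 H

A = 24.6 cm² = 2.460×10^-3 m².
For a long solenoid, L = μ₀μᵣN²A/ℓ.
L = (4π×10⁻⁷)(1330)(1970)²(2.460×10^-3)/(0.667 m) = 23.92 H.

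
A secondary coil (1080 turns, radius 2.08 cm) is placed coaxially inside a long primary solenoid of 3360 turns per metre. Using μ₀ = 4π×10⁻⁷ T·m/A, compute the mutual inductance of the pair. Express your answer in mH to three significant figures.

M ≈ 6.20 mH

The outer solenoid produces a uniform field B₁ = μ₀n₁I₁ across the inner coil,
so the flux linkage is N₂Φ = N₂B₁A₂ = μ₀n₁N₂A₂·I₁, giving M = μ₀n₁N₂A₂.
A₂ = πr² = π(2.080×10^-2 m)² = 1.359×10^-3 m².
M = (4π×10⁻⁷)(3360)(1080)(1.359×10^-3) = 6.198×10^-3 H.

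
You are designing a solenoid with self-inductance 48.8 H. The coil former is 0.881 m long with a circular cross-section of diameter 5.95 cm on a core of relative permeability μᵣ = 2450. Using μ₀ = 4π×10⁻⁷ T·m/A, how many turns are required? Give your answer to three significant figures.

N ≈ 2240 turns

A = π(d/2)² = π(2.975×10^-2 m)² = 2.781×10^-3 m².
From L = μ₀μᵣN²A/ℓ, N = √(Lℓ / (μ₀μᵣA)).
N = √[(48.8)(0.881) / ((4π×10⁻⁷)(2450)×2.781×10^-3)] = √(5.022×10^6) ≈ 2241.0.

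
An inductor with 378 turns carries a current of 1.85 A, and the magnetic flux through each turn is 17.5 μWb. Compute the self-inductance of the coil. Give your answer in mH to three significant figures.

Self-inductance is defined by L = NΦ_B/I (flux linkage over current).
L = (378)(1.750×10^-5 Wb)/(1.85 A) = 3.576×10^-3 H.

L ≈ 3.58 mH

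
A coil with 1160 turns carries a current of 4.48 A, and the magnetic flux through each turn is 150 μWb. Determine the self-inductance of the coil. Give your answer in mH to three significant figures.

Self-inductance is defined by L = NΦ_B/I (flux linkage over current).
L = (1160)(1.500×10^-4 Wb)/(4.48 A) = 3.884×10^-2 H.

L ≈ 38.8 mH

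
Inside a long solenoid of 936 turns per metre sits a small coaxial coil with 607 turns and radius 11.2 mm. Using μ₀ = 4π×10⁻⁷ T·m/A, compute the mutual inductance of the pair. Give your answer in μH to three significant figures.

The outer solenoid produces a uniform field B₁ = μ₀n₁I₁ across the inner coil,
so the flux linkage is N₂Φ = N₂B₁A₂ = μ₀n₁N₂A₂·I₁, giving M = μ₀n₁N₂A₂.
A₂ = πr² = π(1.120×10^-2 m)² = 3.941×10^-4 m².
M = (4π×10⁻⁷)(936)(607)(3.941×10^-4) = 2.814×10^-4 H.

M ≈ 281 μH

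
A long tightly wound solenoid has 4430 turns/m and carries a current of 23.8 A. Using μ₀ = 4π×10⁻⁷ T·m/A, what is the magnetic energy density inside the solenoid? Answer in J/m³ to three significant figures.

u ≈ 6980 J/m³

B = μ₀nI = (4π×10⁻⁷)(4.430×10^3)(23.8) = 0.13249 T.
u = B²/(2μ₀) = (0.13249)²/(2×4π×10⁻⁷) = 6.9846×10^3 J/m³.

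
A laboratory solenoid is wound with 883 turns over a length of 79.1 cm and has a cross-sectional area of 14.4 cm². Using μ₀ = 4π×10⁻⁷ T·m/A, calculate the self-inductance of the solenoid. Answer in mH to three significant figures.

L ≈ 1.78 mH

A = 14.4 cm² = 1.440×10^-3 m².
For a long solenoid, L = μ₀N²A/ℓ.
L = (4π×10⁻⁷)(883)²(1.440×10^-3)/(0.791 m) = 1.784×10^-3 H.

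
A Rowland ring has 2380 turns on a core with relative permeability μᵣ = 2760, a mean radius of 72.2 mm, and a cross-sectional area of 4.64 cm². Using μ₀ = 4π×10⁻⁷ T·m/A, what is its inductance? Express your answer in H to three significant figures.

For a thin toroid, L = μ₀μᵣN²A/(2πR).
L = (4π×10⁻⁷)(2760)(2380)²(4.640×10^-4) / (2π×7.220×10^-2 m) = 20.09 H.

L ≈ 20.1 H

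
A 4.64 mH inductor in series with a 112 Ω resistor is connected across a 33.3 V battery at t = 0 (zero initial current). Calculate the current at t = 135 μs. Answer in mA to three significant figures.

τ = L/R = 4.640×10^-3/112 = 4.143×10^-5 s; final current I_∞ = ε/R = 33.3/112 = 0.2973 A.
I(t) = I_∞(1 − e^(−t/τ)) with t/τ = 3.259.
I = (0.2973)(1 − e^(−3.259)) = 0.2859 A.

I ≈ 286 mA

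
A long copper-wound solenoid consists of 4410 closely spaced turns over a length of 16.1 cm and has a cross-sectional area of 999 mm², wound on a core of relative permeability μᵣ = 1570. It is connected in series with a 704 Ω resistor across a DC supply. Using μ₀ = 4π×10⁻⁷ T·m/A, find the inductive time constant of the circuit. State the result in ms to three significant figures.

A = 999 mm² = 9.990×10^-4 m².
L = μ₀μᵣN²A/ℓ = (4π×10⁻⁷)(1570)(4410)²(9.990×10^-4)/(0.161) = 238.1 H.
τ = L/R = (238.1)/(704) = 0.3382 s.

τ ≈ 338 ms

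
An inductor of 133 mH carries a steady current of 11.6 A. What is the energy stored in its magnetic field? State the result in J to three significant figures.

Stored magnetic energy: U = ½LI².
U = ½(0.133 H)(11.6 A)² = 8.948 J.

U ≈ 8.95 J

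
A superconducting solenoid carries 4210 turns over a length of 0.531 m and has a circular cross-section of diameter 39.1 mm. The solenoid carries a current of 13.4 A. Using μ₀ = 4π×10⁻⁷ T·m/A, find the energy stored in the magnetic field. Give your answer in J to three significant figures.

A = π(d/2)² = π(1.955×10^-2 m)² = 1.201×10^-3 m².
L = μ₀N²A/ℓ = (4π×10⁻⁷)(4210)²(1.201×10^-3)/(0.531) = 5.036×10^-2 H.
U = ½LI² = ½(5.036×10^-2)(13.4)² = 4.522 J.

U ≈ 4.52 J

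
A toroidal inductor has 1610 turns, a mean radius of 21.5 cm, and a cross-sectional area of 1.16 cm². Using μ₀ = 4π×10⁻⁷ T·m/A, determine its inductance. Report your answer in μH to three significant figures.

For a thin toroid, L = μ₀N²A/(2πR).
L = (4π×10⁻⁷)(1610)²(1.160×10^-4) / (2π×0.215 m) = 2.797×10^-4 H.

L ≈ 280 μH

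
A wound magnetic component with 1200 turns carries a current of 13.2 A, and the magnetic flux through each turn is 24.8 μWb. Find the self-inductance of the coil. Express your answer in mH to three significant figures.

Self-inductance is defined by L = NΦ_B/I (flux linkage over current).
L = (1200)(2.480×10^-5 Wb)/(13.2 A) = 2.2545×10^-3 H.

L ≈ 2.25 mH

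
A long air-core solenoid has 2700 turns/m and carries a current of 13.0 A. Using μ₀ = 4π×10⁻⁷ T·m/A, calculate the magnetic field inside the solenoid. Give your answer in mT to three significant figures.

B ≈ 44.1 mT

Inside a long solenoid, B = μ₀nI.
B = (4π×10⁻⁷)(2.700×10^3 m⁻¹)(13.0 A) = 4.411×10^-2 T.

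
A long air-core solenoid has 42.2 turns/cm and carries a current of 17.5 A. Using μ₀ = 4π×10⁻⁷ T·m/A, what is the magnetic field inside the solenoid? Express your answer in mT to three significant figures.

Inside a long solenoid, B = μ₀nI.
B = (4π×10⁻⁷)(4.220×10^3 m⁻¹)(17.5 A) = 9.280×10^-2 T.

B ≈ 92.8 mT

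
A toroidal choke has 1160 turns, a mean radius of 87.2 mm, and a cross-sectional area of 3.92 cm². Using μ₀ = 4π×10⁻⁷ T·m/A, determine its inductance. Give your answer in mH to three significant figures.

L ≈ 1.21 mH

For a thin toroid, L = μ₀N²A/(2πR).
L = (4π×10⁻⁷)(1160)²(3.920×10^-4) / (2π×8.720×10^-2 m) = 1.210×10^-3 H.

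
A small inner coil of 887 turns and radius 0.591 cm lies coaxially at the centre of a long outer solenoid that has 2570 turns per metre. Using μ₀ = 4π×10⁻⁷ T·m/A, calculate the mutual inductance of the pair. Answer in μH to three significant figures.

M ≈ 314 μH

The outer solenoid produces a uniform field B₁ = μ₀n₁I₁ across the inner coil,
so the flux linkage is N₂Φ = N₂B₁A₂ = μ₀n₁N₂A₂·I₁, giving M = μ₀n₁N₂A₂.
A₂ = πr² = π(5.910×10^-3 m)² = 1.097×10^-4 m².
M = (4π×10⁻⁷)(2570)(887)(1.097×10^-4) = 3.143×10^-4 H.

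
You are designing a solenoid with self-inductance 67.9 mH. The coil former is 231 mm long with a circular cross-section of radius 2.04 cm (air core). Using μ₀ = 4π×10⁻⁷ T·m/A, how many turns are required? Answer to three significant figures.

N ≈ 3090 turns

A = πr² = π(2.040×10^-2 m)² = 1.307×10^-3 m².
From L = μ₀N²A/ℓ, N = √(Lℓ / (μ₀A)).
N = √[(6.790×10^-2)(0.231) / ((4π×10⁻⁷)×1.307×10^-3)] = √(9.547×10^6) ≈ 3089.8.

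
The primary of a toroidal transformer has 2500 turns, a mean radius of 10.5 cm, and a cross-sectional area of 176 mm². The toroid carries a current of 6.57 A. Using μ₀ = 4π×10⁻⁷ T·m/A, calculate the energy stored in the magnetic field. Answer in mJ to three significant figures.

L = μ₀N²A/(2πR) = (4π×10⁻⁷)(2500)²(1.760×10^-4)/(2π×0.105) = 2.095×10^-3 H.
U = ½LI² = ½(2.095×10^-3)(6.57)² = 4.522×10^-2 J.

U ≈ 45.2 mJ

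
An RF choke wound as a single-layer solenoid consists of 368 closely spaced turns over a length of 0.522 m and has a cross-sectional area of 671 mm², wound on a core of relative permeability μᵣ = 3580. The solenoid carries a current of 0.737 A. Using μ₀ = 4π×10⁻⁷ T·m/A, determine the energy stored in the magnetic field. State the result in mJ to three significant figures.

U ≈ 213 mJ

A = 671 mm² = 6.710×10^-4 m².
L = μ₀μᵣN²A/ℓ = (4π×10⁻⁷)(3580)(368)²(6.710×10^-4)/(0.522) = 0.7831 H.
U = ½LI² = ½(0.7831)(0.737)² = 0.2127 J.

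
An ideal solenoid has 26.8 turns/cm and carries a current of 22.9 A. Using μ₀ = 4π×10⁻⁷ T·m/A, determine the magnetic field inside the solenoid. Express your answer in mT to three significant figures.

B ≈ 77.1 mT

Inside a long solenoid, B = μ₀nI.
B = (4π×10⁻⁷)(2.680×10^3 m⁻¹)(22.9 A) = 7.712×10^-2 T.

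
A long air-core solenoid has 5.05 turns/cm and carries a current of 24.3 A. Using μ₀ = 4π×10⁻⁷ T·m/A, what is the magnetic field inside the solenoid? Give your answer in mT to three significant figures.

Inside a long solenoid, B = μ₀nI.
B = (4π×10⁻⁷)(505 m⁻¹)(24.3 A) = 1.542×10^-2 T.

B ≈ 15.4 mT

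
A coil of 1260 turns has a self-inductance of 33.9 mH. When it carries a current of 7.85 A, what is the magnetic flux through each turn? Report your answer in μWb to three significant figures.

From L = NΦ_B/I, the flux per turn is Φ_B = LI/N.
Φ_B = (3.390×10^-2 H)(7.85 A)/1260 = 2.112×10^-4 Wb.

Φ_B ≈ 211 μWb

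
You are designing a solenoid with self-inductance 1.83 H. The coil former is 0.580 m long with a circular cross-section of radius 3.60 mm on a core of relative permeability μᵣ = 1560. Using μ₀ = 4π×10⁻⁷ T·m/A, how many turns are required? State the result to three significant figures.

N ≈ 3650 turns

A = πr² = π(3.600×10^-3 m)² = 4.072×10^-5 m².
From L = μ₀μᵣN²A/ℓ, N = √(Lℓ / (μ₀μᵣA)).
N = √[(1.83)(0.58) / ((4π×10⁻⁷)(1560)×4.072×10^-5)] = √(1.330×10^7) ≈ 3646.7.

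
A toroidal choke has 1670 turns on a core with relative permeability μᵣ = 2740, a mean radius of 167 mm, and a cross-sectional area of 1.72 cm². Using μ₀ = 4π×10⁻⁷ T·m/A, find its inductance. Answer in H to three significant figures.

L ≈ 1.57 H

For a thin toroid, L = μ₀μᵣN²A/(2πR).
L = (4π×10⁻⁷)(2740)(1670)²(1.720×10^-4) / (2π×0.167 m) = 1.574 H.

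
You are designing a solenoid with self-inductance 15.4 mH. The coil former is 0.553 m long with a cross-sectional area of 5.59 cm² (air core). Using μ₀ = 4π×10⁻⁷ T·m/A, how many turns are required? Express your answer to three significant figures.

N ≈ 3480 turns

A = 5.59 cm² = 5.590×10^-4 m².
From L = μ₀N²A/ℓ, N = √(Lℓ / (μ₀A)).
N = √[(1.540×10^-2)(0.553) / ((4π×10⁻⁷)×5.590×10^-4)] = √(1.212×10^7) ≈ 3481.9.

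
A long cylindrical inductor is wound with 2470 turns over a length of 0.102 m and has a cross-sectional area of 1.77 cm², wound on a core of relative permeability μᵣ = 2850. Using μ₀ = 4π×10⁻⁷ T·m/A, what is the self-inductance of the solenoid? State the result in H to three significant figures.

A = 1.77 cm² = 1.770×10^-4 m².
For a long solenoid, L = μ₀μᵣN²A/ℓ.
L = (4π×10⁻⁷)(2850)(2470)²(1.770×10^-4)/(0.102 m) = 37.92 H.

L ≈ 37.9 H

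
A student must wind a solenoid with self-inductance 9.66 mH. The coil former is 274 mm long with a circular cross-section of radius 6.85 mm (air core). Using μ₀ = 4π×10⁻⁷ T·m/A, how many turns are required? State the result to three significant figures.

A = πr² = π(6.850×10^-3 m)² = 1.474×10^-4 m².
From L = μ₀N²A/ℓ, N = √(Lℓ / (μ₀A)).
N = √[(9.660×10^-3)(0.274) / ((4π×10⁻⁷)×1.474×10^-4)] = √(1.429×10^7) ≈ 3780.0.

N ≈ 3780 turns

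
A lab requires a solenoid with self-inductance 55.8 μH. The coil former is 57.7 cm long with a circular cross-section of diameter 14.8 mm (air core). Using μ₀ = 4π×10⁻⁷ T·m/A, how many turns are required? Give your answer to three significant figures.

N ≈ 386 turns

A = π(d/2)² = π(7.400×10^-3 m)² = 1.720×10^-4 m².
From L = μ₀N²A/ℓ, N = √(Lℓ / (μ₀A)).
N = √[(5.580×10^-5)(0.577) / ((4π×10⁻⁷)×1.720×10^-4)] = √(1.489×10^5) ≈ 385.9.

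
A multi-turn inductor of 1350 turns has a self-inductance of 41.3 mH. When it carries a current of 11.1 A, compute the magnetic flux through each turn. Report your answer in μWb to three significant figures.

Φ_B ≈ 340 μWb

From L = NΦ_B/I, the flux per turn is Φ_B = LI/N.
Φ_B = (4.130×10^-2 H)(11.1 A)/1350 = 3.396×10^-4 Wb.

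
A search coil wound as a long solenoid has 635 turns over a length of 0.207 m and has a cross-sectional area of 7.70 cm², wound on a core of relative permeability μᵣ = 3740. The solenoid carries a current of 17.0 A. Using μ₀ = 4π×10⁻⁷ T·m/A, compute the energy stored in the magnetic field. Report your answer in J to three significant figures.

A = 7.70 cm² = 7.700×10^-4 m².
L = μ₀μᵣN²A/ℓ = (4π×10⁻⁷)(3740)(635)²(7.700×10^-4)/(0.207) = 7.049 H.
U = ½LI² = ½(7.049)(17.0)² = 1.019×10^3 J.

U ≈ 1020 J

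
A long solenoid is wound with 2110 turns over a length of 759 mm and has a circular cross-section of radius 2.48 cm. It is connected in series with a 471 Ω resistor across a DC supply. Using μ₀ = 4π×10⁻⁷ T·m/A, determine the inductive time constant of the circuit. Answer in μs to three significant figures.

A = πr² = π(2.480×10^-2 m)² = 1.932×10^-3 m².
L = μ₀N²A/ℓ = (4π×10⁻⁷)(2110)²(1.932×10^-3)/(0.759) = 1.424×10^-2 H.
τ = L/R = (1.424×10^-2)/(471) = 3.024×10^-5 s.

τ ≈ 30.2 μs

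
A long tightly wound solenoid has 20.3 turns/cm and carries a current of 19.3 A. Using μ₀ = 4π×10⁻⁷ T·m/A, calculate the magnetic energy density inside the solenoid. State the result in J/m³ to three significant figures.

u ≈ 964 J/m³

B = μ₀nI = (4π×10⁻⁷)(2.030×10^3)(19.3) = 4.923×10^-2 T.
u = B²/(2μ₀) = (4.923×10^-2)²/(2×4π×10⁻⁷) = 964.47 J/m³.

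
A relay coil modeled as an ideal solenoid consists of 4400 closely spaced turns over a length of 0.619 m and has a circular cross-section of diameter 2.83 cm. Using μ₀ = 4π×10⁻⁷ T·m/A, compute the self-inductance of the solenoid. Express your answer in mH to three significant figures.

A = π(d/2)² = π(1.415×10^-2 m)² = 6.290×10^-4 m².
For a long solenoid, L = μ₀N²A/ℓ.
L = (4π×10⁻⁷)(4400)²(6.290×10^-4)/(0.619 m) = 2.472×10^-2 H.

L ≈ 24.7 mH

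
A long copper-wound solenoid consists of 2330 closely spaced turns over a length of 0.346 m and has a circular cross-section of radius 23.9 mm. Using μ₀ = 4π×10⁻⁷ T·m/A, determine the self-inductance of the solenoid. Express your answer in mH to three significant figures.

A = πr² = π(2.390×10^-2 m)² = 1.7945×10^-3 m².
For a long solenoid, L = μ₀N²A/ℓ.
L = (4π×10⁻⁷)(2330)²(1.7945×10^-3)/(0.346 m) = 3.538×10^-2 H.

L ≈ 35.4 mH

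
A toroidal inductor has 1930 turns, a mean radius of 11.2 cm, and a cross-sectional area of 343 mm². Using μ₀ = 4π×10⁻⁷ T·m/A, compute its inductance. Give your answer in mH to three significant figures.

For a thin toroid, L = μ₀N²A/(2πR).
L = (4π×10⁻⁷)(1930)²(3.430×10^-4) / (2π×0.112 m) = 2.282×10^-3 H.

L ≈ 2.28 mH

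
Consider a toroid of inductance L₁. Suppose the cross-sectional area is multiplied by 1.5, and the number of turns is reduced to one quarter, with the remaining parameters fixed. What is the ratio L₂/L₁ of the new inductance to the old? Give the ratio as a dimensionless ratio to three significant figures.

For a toroid, L ∝ μᵣN²A/R.
L₂/L₁ = (1.5) × (0.25)^2 = 0.0938.

L₂/L₁ = 0.0938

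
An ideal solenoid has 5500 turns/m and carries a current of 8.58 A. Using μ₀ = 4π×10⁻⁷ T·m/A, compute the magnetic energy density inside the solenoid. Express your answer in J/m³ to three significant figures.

u ≈ 1400 J/m³

B = μ₀nI = (4π×10⁻⁷)(5.500×10^3)(8.58) = 5.930×10^-2 T.
u = B²/(2μ₀) = (5.930×10^-2)²/(2×4π×10⁻⁷) = 1.399×10^3 J/m³.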